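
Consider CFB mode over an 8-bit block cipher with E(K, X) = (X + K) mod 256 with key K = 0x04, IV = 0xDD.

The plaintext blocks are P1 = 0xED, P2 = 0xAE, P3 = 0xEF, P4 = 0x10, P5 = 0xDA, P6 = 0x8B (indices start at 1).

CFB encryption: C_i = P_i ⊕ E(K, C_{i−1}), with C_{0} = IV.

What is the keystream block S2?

0x10

C1: E(K, 0xDD) = 0xE1; 0xED ⊕ 0xE1 = 0x0C.
C2: E(K, 0x0C) = 0x10; 0xAE ⊕ 0x10 = 0xBE.
So S2 = 0x10.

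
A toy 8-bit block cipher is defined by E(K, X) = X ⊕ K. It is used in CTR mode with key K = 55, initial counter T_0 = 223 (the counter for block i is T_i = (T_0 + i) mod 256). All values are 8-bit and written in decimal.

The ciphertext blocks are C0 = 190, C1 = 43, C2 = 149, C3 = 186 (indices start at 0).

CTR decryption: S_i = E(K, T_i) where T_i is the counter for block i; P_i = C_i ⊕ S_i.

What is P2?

P2 = 67

P2: T = 225, S = E(K, T) = 214; 149 ⊕ 214 = 67.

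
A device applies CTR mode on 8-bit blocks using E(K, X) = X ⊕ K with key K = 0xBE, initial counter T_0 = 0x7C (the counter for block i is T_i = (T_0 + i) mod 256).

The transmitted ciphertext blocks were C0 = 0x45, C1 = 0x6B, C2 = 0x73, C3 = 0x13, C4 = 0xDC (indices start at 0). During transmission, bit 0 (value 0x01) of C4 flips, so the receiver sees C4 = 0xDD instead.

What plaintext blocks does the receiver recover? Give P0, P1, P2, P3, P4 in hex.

P0 = 0x87, P1 = 0xA8, P2 = 0xB3, P3 = 0xD2, P4 = 0xE3

CTR decryption: S_i = E(K, T_i) where T_i is the counter for block i; P_i = C_i ⊕ S_i.
Only C4 changed, to 0xDD. In CTR, a change in C_i flips the same bit in P_i only; the keystream is unaffected. Decrypting the received ciphertext:
P0: T = 0x7C, S = E(K, T) = 0xC2; 0x45 ⊕ 0xC2 = 0x87.
P1: T = 0x7D, S = E(K, T) = 0xC3; 0x6B ⊕ 0xC3 = 0xA8.
P2: T = 0x7E, S = E(K, T) = 0xC0; 0x73 ⊕ 0xC0 = 0xB3.
P3: T = 0x7F, S = E(K, T) = 0xC1; 0x13 ⊕ 0xC1 = 0xD2.
P4: T = 0x80, S = E(K, T) = 0x3E; 0xDD ⊕ 0x3E = 0xE3.
Blocks that differ from the original plaintext: P4.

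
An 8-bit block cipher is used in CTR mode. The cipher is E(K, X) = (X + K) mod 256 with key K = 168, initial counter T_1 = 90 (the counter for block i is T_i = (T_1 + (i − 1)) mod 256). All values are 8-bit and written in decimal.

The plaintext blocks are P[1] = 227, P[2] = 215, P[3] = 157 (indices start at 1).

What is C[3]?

CTR encryption: S_i = E(K, T_i) where T_i is the counter for block i; C_i = P_i ⊕ S_i.
C[1]: T = 90, S = E(K, T) = 2; 227 ⊕ 2 = 225.
C[2]: T = 91, S = E(K, T) = 3; 215 ⊕ 3 = 212.
C[3]: T = 92, S = E(K, T) = 4; 157 ⊕ 4 = 153.

C[3] = 153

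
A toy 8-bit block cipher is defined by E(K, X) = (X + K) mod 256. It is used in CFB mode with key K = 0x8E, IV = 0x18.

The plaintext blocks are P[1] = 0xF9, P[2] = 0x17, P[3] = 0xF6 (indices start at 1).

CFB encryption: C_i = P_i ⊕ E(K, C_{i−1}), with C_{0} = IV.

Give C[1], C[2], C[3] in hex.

C[1]: E(K, 0x18) = 0xA6; 0xF9 ⊕ 0xA6 = 0x5F.
C[2]: E(K, 0x5F) = 0xED; 0x17 ⊕ 0xED = 0xFA.
C[3]: E(K, 0xFA) = 0x88; 0xF6 ⊕ 0x88 = 0x7E.

C[1] = 0x5F, C[2] = 0xFA, C[3] = 0x7E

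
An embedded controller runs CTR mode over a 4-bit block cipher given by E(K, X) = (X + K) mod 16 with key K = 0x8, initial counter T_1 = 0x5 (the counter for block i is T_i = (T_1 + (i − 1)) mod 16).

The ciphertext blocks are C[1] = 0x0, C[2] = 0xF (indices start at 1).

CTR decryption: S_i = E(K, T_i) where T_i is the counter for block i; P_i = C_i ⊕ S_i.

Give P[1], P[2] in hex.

P[1] = 0xD, P[2] = 0x1

P[1]: T = 0x5, S = E(K, T) = 0xD; 0x0 ⊕ 0xD = 0xD.
P[2]: T = 0x6, S = E(K, T) = 0xE; 0xF ⊕ 0xE = 0x1.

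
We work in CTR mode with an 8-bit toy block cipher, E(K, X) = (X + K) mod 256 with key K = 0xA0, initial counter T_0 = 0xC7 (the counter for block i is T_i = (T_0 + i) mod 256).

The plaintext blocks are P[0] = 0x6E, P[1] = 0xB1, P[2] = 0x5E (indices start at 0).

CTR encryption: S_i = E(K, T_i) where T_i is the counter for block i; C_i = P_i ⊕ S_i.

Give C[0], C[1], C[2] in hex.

C[0]: T = 0xC7, S = E(K, T) = 0x67; 0x6E ⊕ 0x67 = 0x09.
C[1]: T = 0xC8, S = E(K, T) = 0x68; 0xB1 ⊕ 0x68 = 0xD9.
C[2]: T = 0xC9, S = E(K, T) = 0x69; 0x5E ⊕ 0x69 = 0x37.

C[0] = 0x09, C[1] = 0xD9, C[2] = 0x37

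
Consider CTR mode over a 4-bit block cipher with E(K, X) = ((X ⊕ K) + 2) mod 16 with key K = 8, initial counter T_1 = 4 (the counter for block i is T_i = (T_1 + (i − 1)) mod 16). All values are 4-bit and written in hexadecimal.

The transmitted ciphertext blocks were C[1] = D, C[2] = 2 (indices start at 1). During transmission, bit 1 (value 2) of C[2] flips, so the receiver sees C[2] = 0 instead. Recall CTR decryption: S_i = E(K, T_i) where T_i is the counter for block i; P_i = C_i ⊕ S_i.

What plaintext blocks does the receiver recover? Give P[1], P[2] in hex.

P[1] = 3, P[2] = F

Only C[2] changed, to 0. In CTR, a change in C_i flips the same bit in P_i only; the keystream is unaffected. Decrypting the received ciphertext:
P[1]: T = 4, S = E(K, T) = E; D ⊕ E = 3.
P[2]: T = 5, S = E(K, T) = F; 0 ⊕ F = F.
Blocks that differ from the original plaintext: P[2].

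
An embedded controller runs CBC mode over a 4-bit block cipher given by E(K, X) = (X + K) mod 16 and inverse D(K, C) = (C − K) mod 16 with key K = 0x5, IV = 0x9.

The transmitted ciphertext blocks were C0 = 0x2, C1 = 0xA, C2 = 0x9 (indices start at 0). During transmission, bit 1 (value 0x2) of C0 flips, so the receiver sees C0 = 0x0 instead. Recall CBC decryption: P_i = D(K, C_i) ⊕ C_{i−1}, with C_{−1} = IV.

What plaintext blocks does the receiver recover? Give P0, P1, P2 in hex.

P0 = 0x2, P1 = 0x5, P2 = 0xE

Only C0 changed, to 0x0. In CBC, a change in C_i garbles P_i and flips the same bit in P_{i+1}. Decrypting the received ciphertext:
P0: D(K, 0x0) = 0xB; 0xB ⊕ 0x9 = 0x2.
P1: D(K, 0xA) = 0x5; 0x5 ⊕ 0x0 = 0x5.
P2: D(K, 0x9) = 0x4; 0x4 ⊕ 0xA = 0xE.
Blocks that differ from the original plaintext: P0, P1.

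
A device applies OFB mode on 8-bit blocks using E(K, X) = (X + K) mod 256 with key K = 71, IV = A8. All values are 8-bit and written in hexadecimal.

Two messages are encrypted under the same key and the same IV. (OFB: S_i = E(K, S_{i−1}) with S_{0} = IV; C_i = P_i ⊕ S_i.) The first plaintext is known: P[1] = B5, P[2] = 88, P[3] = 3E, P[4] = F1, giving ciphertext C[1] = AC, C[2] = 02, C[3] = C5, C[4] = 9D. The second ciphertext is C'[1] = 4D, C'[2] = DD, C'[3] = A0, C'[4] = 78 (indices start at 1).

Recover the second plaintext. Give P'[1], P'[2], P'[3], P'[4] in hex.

In OFB with a reused IV, both messages share the same keystream S_i, so C_i ⊕ C'_i = P_i ⊕ P'_i and thus P'_i = P_i ⊕ C_i ⊕ C'_i.
P'[1]: B5 ⊕ AC ⊕ 4D = 54.
P'[2]: 88 ⊕ 02 ⊕ DD = 57.
P'[3]: 3E ⊕ C5 ⊕ A0 = 5B.
P'[4]: F1 ⊕ 9D ⊕ 78 = 14.

P'[1] = 54, P'[2] = 57, P'[3] = 5B, P'[4] = 14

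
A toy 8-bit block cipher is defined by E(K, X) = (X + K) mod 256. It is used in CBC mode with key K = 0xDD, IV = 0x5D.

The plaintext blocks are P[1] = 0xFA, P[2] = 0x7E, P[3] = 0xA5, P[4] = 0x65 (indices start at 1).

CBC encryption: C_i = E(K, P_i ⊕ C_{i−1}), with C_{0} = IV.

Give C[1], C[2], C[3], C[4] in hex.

C[1]: P[1] ⊕ 0x5D = 0xA7; E(K, 0xA7) = 0x84.
C[2]: P[2] ⊕ 0x84 = 0xFA; E(K, 0xFA) = 0xD7.
C[3]: P[3] ⊕ 0xD7 = 0x72; E(K, 0x72) = 0x4F.
C[4]: P[4] ⊕ 0x4F = 0x2A; E(K, 0x2A) = 0x07.

C[1] = 0x84, C[2] = 0xD7, C[3] = 0x4F, C[4] = 0x07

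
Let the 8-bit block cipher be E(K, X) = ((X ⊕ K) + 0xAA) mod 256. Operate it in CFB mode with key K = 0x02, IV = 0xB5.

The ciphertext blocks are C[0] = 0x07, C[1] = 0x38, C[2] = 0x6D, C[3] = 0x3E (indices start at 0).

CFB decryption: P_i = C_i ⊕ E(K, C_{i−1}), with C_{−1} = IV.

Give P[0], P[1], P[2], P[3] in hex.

P[0]: E(K, 0xB5) = 0x61; 0x07 ⊕ 0x61 = 0x66.
P[1]: E(K, 0x07) = 0xAF; 0x38 ⊕ 0xAF = 0x97.
P[2]: E(K, 0x38) = 0xE4; 0x6D ⊕ 0xE4 = 0x89.
P[3]: E(K, 0x6D) = 0x19; 0x3E ⊕ 0x19 = 0x27.

P[0] = 0x66, P[1] = 0x97, P[2] = 0x89, P[3] = 0x27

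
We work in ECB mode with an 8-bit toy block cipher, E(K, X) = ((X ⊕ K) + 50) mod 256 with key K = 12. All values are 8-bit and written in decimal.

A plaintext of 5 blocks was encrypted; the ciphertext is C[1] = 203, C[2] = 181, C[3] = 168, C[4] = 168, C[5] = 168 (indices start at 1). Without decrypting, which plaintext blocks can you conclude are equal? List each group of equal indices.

P[3] = P[4] = P[5]

ECB encrypts each block independently with the same key, so equal ciphertext blocks imply equal plaintext blocks.
C[3] = C[4] = C[5] = 168, so P[3] = P[4] = P[5].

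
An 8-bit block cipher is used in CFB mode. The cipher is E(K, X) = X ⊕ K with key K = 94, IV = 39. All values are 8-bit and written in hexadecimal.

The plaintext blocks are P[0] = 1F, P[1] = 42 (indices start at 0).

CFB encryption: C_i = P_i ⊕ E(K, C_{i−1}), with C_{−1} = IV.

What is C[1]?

C[0]: E(K, 39) = AD; 1F ⊕ AD = B2.
C[1]: E(K, B2) = 26; 42 ⊕ 26 = 64.

C[1] = 64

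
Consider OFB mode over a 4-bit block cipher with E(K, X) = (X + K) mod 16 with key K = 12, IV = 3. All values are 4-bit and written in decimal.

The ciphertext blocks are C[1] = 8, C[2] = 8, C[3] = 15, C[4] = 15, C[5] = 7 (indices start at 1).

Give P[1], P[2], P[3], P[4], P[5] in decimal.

OFB decryption: S_i = E(K, S_{i−1}) with S_{0} = IV; P_i = C_i ⊕ S_i.
P[1]: S = E(K, 3) = 15; 8 ⊕ 15 = 7.
P[2]: S = E(K, 15) = 11; 8 ⊕ 11 = 3.
P[3]: S = E(K, 11) = 7; 15 ⊕ 7 = 8.
P[4]: S = E(K, 7) = 3; 15 ⊕ 3 = 12.
P[5]: S = E(K, 3) = 15; 7 ⊕ 15 = 8.

P[1] = 7, P[2] = 3, P[3] = 8, P[4] = 12, P[5] = 8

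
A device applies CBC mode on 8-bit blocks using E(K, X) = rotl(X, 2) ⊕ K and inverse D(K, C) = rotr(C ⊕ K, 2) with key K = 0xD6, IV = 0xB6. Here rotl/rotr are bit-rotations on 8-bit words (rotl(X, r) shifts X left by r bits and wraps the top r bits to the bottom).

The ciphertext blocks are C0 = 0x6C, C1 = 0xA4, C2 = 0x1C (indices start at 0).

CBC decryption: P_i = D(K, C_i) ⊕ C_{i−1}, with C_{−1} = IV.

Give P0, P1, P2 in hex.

P0: D(K, 0x6C) = 0xAE; 0xAE ⊕ 0xB6 = 0x18.
P1: D(K, 0xA4) = 0x9C; 0x9C ⊕ 0x6C = 0xF0.
P2: D(K, 0x1C) = 0xB2; 0xB2 ⊕ 0xA4 = 0x16.

P0 = 0x18, P1 = 0xF0, P2 = 0x16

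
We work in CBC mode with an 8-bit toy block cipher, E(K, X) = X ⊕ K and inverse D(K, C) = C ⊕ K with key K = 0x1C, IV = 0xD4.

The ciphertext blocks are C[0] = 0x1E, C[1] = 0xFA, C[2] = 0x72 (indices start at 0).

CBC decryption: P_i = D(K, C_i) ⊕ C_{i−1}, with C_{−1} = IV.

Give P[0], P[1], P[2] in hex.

P[0] = 0xD6, P[1] = 0xF8, P[2] = 0x94

P[0]: D(K, 0x1E) = 0x02; 0x02 ⊕ 0xD4 = 0xD6.
P[1]: D(K, 0xFA) = 0xE6; 0xE6 ⊕ 0x1E = 0xF8.
P[2]: D(K, 0x72) = 0x6E; 0x6E ⊕ 0xFA = 0x94.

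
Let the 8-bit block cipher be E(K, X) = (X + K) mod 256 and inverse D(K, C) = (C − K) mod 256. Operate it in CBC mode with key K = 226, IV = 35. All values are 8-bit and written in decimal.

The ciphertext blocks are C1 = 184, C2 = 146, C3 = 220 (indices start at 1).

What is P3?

P3 = 104

CBC decryption: P_i = D(K, C_i) ⊕ C_{i−1}, with C_{0} = IV.
P3: D(K, 220) = 250; 250 ⊕ 146 = 104.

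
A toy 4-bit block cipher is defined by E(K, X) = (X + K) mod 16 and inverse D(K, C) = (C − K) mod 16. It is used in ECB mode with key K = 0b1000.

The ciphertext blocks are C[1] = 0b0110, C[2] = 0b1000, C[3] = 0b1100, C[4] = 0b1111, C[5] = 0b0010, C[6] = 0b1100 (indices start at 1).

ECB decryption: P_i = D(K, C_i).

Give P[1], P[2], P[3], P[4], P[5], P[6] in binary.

P[1] = 0b1110, P[2] = 0b0000, P[3] = 0b0100, P[4] = 0b0111, P[5] = 0b1010, P[6] = 0b0100

P[1]: D(K, 0b0110) = 0b1110.
P[2]: D(K, 0b1000) = 0b0000.
P[3]: D(K, 0b1100) = 0b0100.
P[4]: D(K, 0b1111) = 0b0111.
P[5]: D(K, 0b0010) = 0b1010.
P[6]: D(K, 0b1100) = 0b0100.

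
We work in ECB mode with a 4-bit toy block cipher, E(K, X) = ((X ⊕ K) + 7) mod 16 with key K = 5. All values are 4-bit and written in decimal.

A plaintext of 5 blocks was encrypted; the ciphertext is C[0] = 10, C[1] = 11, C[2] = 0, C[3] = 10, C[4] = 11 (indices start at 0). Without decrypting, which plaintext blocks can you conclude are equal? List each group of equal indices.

ECB encrypts each block independently with the same key, so equal ciphertext blocks imply equal plaintext blocks.
C[0] = C[3] = 10, so P[0] = P[3].
C[1] = C[4] = 11, so P[1] = P[4].

P[0] = P[3]; P[1] = P[4]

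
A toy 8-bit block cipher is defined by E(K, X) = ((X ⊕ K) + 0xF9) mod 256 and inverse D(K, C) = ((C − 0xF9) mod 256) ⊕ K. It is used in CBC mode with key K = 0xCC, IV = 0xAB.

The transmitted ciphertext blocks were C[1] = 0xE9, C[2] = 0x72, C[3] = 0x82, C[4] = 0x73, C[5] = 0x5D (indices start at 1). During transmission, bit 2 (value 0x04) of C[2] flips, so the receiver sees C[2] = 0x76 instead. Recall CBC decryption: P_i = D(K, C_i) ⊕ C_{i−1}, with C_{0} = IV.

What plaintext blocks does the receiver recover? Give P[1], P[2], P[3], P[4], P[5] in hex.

Only C[2] changed, to 0x76. In CBC, a change in C_i garbles P_i and flips the same bit in P_{i+1}. Decrypting the received ciphertext:
P[1]: D(K, 0xE9) = 0x3C; 0x3C ⊕ 0xAB = 0x97.
P[2]: D(K, 0x76) = 0xB1; 0xB1 ⊕ 0xE9 = 0x58.
P[3]: D(K, 0x82) = 0x45; 0x45 ⊕ 0x76 = 0x33.
P[4]: D(K, 0x73) = 0xB6; 0xB6 ⊕ 0x82 = 0x34.
P[5]: D(K, 0x5D) = 0xA8; 0xA8 ⊕ 0x73 = 0xDB.
Blocks that differ from the original plaintext: P[2], P[3].

P[1] = 0x97, P[2] = 0x58, P[3] = 0x33, P[4] = 0x34, P[5] = 0xDB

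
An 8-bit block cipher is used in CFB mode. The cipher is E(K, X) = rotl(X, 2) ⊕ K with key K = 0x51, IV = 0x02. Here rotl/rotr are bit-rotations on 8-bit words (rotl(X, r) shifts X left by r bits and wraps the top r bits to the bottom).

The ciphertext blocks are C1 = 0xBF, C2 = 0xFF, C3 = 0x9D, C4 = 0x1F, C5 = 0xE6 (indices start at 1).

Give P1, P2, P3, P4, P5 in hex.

P1 = 0xE6, P2 = 0x50, P3 = 0x33, P4 = 0x38, P5 = 0xCB

CFB decryption: P_i = C_i ⊕ E(K, C_{i−1}), with C_{0} = IV.
P1: E(K, 0x02) = 0x59; 0xBF ⊕ 0x59 = 0xE6.
P2: E(K, 0xBF) = 0xAF; 0xFF ⊕ 0xAF = 0x50.
P3: E(K, 0xFF) = 0xAE; 0x9D ⊕ 0xAE = 0x33.
P4: E(K, 0x9D) = 0x27; 0x1F ⊕ 0x27 = 0x38.
P5: E(K, 0x1F) = 0x2D; 0xE6 ⊕ 0x2D = 0xCB.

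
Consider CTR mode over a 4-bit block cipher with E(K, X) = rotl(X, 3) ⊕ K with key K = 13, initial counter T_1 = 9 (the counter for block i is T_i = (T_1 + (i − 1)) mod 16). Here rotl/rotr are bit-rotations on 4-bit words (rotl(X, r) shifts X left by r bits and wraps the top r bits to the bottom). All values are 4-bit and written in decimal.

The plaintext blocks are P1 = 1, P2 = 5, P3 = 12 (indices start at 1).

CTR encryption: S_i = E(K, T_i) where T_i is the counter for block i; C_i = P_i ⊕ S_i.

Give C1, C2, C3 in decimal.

C1: T = 9, S = E(K, T) = 1; 1 ⊕ 1 = 0.
C2: T = 10, S = E(K, T) = 8; 5 ⊕ 8 = 13.
C3: T = 11, S = E(K, T) = 0; 12 ⊕ 0 = 12.

C1 = 0, C2 = 13, C3 = 12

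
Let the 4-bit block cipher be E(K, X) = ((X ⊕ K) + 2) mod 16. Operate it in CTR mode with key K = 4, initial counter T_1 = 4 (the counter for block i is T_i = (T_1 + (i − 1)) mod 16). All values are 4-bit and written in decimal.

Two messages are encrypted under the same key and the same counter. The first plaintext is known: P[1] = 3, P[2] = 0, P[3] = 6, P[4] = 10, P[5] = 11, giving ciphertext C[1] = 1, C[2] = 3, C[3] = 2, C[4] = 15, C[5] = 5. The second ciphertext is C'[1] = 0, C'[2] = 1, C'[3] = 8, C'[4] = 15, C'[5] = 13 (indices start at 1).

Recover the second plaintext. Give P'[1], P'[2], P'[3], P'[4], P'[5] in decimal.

In CTR with a reused counter, both messages share the same keystream S_i, so C_i ⊕ C'_i = P_i ⊕ P'_i and thus P'_i = P_i ⊕ C_i ⊕ C'_i.
P'[1]: 3 ⊕ 1 ⊕ 0 = 2.
P'[2]: 0 ⊕ 3 ⊕ 1 = 2.
P'[3]: 6 ⊕ 2 ⊕ 8 = 12.
P'[4]: 10 ⊕ 15 ⊕ 15 = 10.
P'[5]: 11 ⊕ 5 ⊕ 13 = 3.

P'[1] = 2, P'[2] = 2, P'[3] = 12, P'[4] = 10, P'[5] = 3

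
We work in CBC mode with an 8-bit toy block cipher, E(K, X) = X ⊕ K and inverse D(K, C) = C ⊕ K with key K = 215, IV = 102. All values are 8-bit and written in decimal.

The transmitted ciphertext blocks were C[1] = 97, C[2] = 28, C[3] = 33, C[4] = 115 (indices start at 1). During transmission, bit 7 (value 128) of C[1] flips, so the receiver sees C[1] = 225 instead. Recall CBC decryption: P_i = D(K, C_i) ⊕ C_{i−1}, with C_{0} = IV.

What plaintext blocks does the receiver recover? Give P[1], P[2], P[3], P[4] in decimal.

Only C[1] changed, to 225. In CBC, a change in C_i garbles P_i and flips the same bit in P_{i+1}. Decrypting the received ciphertext:
P[1]: D(K, 225) = 54; 54 ⊕ 102 = 80.
P[2]: D(K, 28) = 203; 203 ⊕ 225 = 42.
P[3]: D(K, 33) = 246; 246 ⊕ 28 = 234.
P[4]: D(K, 115) = 164; 164 ⊕ 33 = 133.
Blocks that differ from the original plaintext: P[1], P[2].

P[1] = 80, P[2] = 42, P[3] = 234, P[4] = 133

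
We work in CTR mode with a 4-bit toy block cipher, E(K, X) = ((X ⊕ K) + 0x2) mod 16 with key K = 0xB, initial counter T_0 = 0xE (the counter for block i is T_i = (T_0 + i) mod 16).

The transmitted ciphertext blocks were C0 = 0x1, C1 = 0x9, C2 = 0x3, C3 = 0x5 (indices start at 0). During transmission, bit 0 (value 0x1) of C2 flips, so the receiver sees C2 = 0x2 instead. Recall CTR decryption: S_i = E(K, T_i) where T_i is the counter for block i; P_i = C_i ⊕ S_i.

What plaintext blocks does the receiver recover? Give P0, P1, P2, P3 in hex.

Only C2 changed, to 0x2. In CTR, a change in C_i flips the same bit in P_i only; the keystream is unaffected. Decrypting the received ciphertext:
P0: T = 0xE, S = E(K, T) = 0x7; 0x1 ⊕ 0x7 = 0x6.
P1: T = 0xF, S = E(K, T) = 0x6; 0x9 ⊕ 0x6 = 0xF.
P2: T = 0x0, S = E(K, T) = 0xD; 0x2 ⊕ 0xD = 0xF.
P3: T = 0x1, S = E(K, T) = 0xC; 0x5 ⊕ 0xC = 0x9.
Blocks that differ from the original plaintext: P2.

P0 = 0x6, P1 = 0xF, P2 = 0xF, P3 = 0x9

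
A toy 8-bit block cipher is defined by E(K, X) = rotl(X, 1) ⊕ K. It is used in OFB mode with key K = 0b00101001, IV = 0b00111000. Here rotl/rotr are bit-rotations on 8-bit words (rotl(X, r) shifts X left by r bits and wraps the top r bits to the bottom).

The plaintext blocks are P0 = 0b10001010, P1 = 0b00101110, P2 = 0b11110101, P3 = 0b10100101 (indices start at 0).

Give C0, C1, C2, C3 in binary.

OFB encryption: S_i = E(K, S_{i−1}) with S_{−1} = IV; C_i = P_i ⊕ S_i.
C0: S = E(K, 0b00111000) = 0b01011001; 0b10001010 ⊕ 0b01011001 = 0b11010011.
C1: S = E(K, 0b01011001) = 0b10011011; 0b00101110 ⊕ 0b10011011 = 0b10110101.
C2: S = E(K, 0b10011011) = 0b00011110; 0b11110101 ⊕ 0b00011110 = 0b11101011.
C3: S = E(K, 0b00011110) = 0b00010101; 0b10100101 ⊕ 0b00010101 = 0b10110000.

C0 = 0b11010011, C1 = 0b10110101, C2 = 0b11101011, C3 = 0b10110000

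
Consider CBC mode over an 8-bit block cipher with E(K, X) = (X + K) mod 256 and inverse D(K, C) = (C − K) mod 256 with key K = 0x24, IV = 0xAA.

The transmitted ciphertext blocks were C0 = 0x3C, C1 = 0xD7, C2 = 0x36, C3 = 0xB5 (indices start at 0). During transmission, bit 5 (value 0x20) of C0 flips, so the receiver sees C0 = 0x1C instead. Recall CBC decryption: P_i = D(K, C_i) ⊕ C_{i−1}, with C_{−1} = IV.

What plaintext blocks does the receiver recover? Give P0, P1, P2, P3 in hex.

P0 = 0x52, P1 = 0xAF, P2 = 0xC5, P3 = 0xA7

Only C0 changed, to 0x1C. In CBC, a change in C_i garbles P_i and flips the same bit in P_{i+1}. Decrypting the received ciphertext:
P0: D(K, 0x1C) = 0xF8; 0xF8 ⊕ 0xAA = 0x52.
P1: D(K, 0xD7) = 0xB3; 0xB3 ⊕ 0x1C = 0xAF.
P2: D(K, 0x36) = 0x12; 0x12 ⊕ 0xD7 = 0xC5.
P3: D(K, 0xB5) = 0x91; 0x91 ⊕ 0x36 = 0xA7.
Blocks that differ from the original plaintext: P0, P1.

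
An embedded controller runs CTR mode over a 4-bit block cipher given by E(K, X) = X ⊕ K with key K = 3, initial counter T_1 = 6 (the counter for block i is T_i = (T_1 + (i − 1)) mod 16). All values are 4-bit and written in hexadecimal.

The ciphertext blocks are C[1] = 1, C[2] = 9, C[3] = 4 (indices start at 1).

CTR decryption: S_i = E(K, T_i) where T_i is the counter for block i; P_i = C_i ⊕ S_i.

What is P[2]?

P[2]: T = 7, S = E(K, T) = 4; 9 ⊕ 4 = D.

P[2] = D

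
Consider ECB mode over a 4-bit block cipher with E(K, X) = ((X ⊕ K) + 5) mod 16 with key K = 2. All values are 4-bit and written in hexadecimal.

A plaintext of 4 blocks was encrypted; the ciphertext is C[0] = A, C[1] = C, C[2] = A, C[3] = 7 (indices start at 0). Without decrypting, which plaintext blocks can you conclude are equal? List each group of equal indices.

ECB encrypts each block independently with the same key, so equal ciphertext blocks imply equal plaintext blocks.
C[0] = C[2] = A, so P[0] = P[2].

P[0] = P[2]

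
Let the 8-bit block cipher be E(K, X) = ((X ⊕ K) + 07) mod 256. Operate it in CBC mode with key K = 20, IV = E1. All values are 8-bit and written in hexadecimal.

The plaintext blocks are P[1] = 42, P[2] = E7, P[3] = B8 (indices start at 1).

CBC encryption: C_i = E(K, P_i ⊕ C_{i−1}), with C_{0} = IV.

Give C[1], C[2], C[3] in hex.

C[1] = 8A, C[2] = 54, C[3] = D3

C[1]: P[1] ⊕ E1 = A3; E(K, A3) = 8A.
C[2]: P[2] ⊕ 8A = 6D; E(K, 6D) = 54.
C[3]: P[3] ⊕ 54 = EC; E(K, EC) = D3.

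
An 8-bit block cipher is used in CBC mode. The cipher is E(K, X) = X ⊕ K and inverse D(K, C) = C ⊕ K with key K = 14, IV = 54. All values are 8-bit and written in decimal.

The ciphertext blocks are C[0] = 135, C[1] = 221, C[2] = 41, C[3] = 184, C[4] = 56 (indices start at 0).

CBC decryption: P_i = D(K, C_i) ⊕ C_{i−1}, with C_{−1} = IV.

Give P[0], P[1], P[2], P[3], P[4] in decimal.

P[0] = 191, P[1] = 84, P[2] = 250, P[3] = 159, P[4] = 142

P[0]: D(K, 135) = 137; 137 ⊕ 54 = 191.
P[1]: D(K, 221) = 211; 211 ⊕ 135 = 84.
P[2]: D(K, 41) = 39; 39 ⊕ 221 = 250.
P[3]: D(K, 184) = 182; 182 ⊕ 41 = 159.
P[4]: D(K, 56) = 54; 54 ⊕ 184 = 142.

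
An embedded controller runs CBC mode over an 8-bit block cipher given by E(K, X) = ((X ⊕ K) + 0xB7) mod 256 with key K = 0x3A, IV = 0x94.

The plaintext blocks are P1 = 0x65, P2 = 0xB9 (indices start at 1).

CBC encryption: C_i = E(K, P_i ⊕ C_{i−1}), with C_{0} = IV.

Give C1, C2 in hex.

C1 = 0x82, C2 = 0xB8

C1: P1 ⊕ 0x94 = 0xF1; E(K, 0xF1) = 0x82.
C2: P2 ⊕ 0x82 = 0x3B; E(K, 0x3B) = 0xB8.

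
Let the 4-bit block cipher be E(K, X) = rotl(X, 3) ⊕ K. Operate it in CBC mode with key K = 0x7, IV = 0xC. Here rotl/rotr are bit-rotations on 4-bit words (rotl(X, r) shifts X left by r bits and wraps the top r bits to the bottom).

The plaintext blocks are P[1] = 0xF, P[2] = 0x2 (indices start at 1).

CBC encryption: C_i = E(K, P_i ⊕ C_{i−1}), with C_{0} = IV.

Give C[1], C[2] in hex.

C[1]: P[1] ⊕ 0xC = 0x3; E(K, 0x3) = 0xE.
C[2]: P[2] ⊕ 0xE = 0xC; E(K, 0xC) = 0x1.

C[1] = 0xE, C[2] = 0x1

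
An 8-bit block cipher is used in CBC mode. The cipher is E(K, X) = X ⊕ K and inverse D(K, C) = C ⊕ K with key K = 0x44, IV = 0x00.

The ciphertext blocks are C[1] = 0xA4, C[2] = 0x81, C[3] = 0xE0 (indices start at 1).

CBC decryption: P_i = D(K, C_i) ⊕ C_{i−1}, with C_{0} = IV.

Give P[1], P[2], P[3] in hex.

P[1] = 0xE0, P[2] = 0x61, P[3] = 0x25

P[1]: D(K, 0xA4) = 0xE0; 0xE0 ⊕ 0x00 = 0xE0.
P[2]: D(K, 0x81) = 0xC5; 0xC5 ⊕ 0xA4 = 0x61.
P[3]: D(K, 0xE0) = 0xA4; 0xA4 ⊕ 0x81 = 0x25.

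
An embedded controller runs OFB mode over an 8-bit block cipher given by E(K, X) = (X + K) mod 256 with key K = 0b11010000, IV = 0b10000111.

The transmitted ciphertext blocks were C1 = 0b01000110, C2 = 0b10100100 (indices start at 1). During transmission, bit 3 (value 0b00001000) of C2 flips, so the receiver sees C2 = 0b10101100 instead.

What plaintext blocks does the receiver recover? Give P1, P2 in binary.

OFB decryption: S_i = E(K, S_{i−1}) with S_{0} = IV; P_i = C_i ⊕ S_i.
Only C2 changed, to 0b10101100. In OFB, a change in C_i flips the same bit in P_i only; the keystream is unaffected. Decrypting the received ciphertext:
P1: S = E(K, 0b10000111) = 0b01010111; 0b01000110 ⊕ 0b01010111 = 0b00010001.
P2: S = E(K, 0b01010111) = 0b00100111; 0b10101100 ⊕ 0b00100111 = 0b10001011.
Blocks that differ from the original plaintext: P2.

P1 = 0b00010001, P2 = 0b10001011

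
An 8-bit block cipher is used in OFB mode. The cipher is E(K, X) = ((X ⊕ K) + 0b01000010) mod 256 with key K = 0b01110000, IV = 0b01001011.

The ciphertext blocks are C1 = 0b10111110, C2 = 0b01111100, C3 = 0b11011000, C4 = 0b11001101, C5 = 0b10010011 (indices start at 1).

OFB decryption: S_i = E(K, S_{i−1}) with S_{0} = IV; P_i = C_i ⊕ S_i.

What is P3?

P3 = 0b01011001

P1: S = E(K, 0b01001011) = 0b01111101; 0b10111110 ⊕ 0b01111101 = 0b11000011.
P2: S = E(K, 0b01111101) = 0b01001111; 0b01111100 ⊕ 0b01001111 = 0b00110011.
P3: S = E(K, 0b01001111) = 0b10000001; 0b11011000 ⊕ 0b10000001 = 0b01011001.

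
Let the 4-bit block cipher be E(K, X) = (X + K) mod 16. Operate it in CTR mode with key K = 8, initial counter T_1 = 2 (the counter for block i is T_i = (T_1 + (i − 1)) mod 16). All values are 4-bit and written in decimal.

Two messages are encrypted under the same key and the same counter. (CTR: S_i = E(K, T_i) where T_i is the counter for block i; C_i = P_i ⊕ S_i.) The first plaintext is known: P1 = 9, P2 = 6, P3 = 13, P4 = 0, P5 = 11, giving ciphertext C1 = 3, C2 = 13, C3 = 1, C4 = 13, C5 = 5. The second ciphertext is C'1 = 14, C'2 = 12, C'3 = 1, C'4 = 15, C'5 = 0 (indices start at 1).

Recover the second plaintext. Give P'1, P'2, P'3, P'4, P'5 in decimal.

In CTR with a reused counter, both messages share the same keystream S_i, so C_i ⊕ C'_i = P_i ⊕ P'_i and thus P'_i = P_i ⊕ C_i ⊕ C'_i.
P'1: 9 ⊕ 3 ⊕ 14 = 4.
P'2: 6 ⊕ 13 ⊕ 12 = 7.
P'3: 13 ⊕ 1 ⊕ 1 = 13.
P'4: 0 ⊕ 13 ⊕ 15 = 2.
P'5: 11 ⊕ 5 ⊕ 0 = 14.

P'1 = 4, P'2 = 7, P'3 = 13, P'4 = 2, P'5 = 14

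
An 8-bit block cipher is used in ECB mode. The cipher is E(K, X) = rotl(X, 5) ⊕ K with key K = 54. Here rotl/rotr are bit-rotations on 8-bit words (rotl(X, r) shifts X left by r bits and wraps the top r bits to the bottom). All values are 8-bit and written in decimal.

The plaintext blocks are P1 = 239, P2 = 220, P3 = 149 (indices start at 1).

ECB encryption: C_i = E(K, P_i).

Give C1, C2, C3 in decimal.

C1 = 203, C2 = 173, C3 = 132

C1: E(K, 239) = 203.
C2: E(K, 220) = 173.
C3: E(K, 149) = 132.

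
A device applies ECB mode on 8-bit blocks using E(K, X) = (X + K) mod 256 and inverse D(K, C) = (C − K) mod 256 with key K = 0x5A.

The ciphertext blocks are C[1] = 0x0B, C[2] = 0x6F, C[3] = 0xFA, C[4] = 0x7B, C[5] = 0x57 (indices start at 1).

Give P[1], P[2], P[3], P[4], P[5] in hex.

P[1] = 0xB1, P[2] = 0x15, P[3] = 0xA0, P[4] = 0x21, P[5] = 0xFD

ECB decryption: P_i = D(K, C_i).
P[1]: D(K, 0x0B) = 0xB1.
P[2]: D(K, 0x6F) = 0x15.
P[3]: D(K, 0xFA) = 0xA0.
P[4]: D(K, 0x7B) = 0x21.
P[5]: D(K, 0x57) = 0xFD.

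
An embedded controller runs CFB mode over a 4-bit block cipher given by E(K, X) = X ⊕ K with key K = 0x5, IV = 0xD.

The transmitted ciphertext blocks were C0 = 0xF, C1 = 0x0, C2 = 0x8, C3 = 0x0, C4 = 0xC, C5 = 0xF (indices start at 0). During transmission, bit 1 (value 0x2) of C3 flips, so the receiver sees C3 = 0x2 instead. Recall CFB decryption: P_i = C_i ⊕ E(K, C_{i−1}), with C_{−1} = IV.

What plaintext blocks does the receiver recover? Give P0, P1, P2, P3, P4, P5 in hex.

Only C3 changed, to 0x2. In CFB, a change in C_i flips the same bit in P_i and garbles P_{i+1}. Decrypting the received ciphertext:
P0: E(K, 0xD) = 0x8; 0xF ⊕ 0x8 = 0x7.
P1: E(K, 0xF) = 0xA; 0x0 ⊕ 0xA = 0xA.
P2: E(K, 0x0) = 0x5; 0x8 ⊕ 0x5 = 0xD.
P3: E(K, 0x8) = 0xD; 0x2 ⊕ 0xD = 0xF.
P4: E(K, 0x2) = 0x7; 0xC ⊕ 0x7 = 0xB.
P5: E(K, 0xC) = 0x9; 0xF ⊕ 0x9 = 0x6.
Blocks that differ from the original plaintext: P3, P4.

P0 = 0x7, P1 = 0xA, P2 = 0xD, P3 = 0xF, P4 = 0xB, P5 = 0x6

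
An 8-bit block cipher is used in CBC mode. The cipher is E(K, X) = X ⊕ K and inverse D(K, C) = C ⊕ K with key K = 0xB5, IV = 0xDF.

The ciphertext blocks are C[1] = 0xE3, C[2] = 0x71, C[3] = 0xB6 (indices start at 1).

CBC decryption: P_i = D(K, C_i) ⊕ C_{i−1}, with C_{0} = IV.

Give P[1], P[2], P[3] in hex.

P[1] = 0x89, P[2] = 0x27, P[3] = 0x72

P[1]: D(K, 0xE3) = 0x56; 0x56 ⊕ 0xDF = 0x89.
P[2]: D(K, 0x71) = 0xC4; 0xC4 ⊕ 0xE3 = 0x27.
P[3]: D(K, 0xB6) = 0x03; 0x03 ⊕ 0x71 = 0x72.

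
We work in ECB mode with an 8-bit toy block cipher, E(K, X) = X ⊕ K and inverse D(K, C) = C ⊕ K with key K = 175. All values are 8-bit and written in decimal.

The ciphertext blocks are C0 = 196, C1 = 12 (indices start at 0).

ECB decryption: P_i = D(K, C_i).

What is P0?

P0 = 107

P0: D(K, 196) = 107.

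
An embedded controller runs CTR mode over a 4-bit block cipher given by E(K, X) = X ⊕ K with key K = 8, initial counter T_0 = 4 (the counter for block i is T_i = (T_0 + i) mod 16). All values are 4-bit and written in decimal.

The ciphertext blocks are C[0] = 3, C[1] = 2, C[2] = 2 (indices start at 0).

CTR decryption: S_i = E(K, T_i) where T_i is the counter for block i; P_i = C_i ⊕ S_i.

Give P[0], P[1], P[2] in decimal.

P[0]: T = 4, S = E(K, T) = 12; 3 ⊕ 12 = 15.
P[1]: T = 5, S = E(K, T) = 13; 2 ⊕ 13 = 15.
P[2]: T = 6, S = E(K, T) = 14; 2 ⊕ 14 = 12.

P[0] = 15, P[1] = 15, P[2] = 12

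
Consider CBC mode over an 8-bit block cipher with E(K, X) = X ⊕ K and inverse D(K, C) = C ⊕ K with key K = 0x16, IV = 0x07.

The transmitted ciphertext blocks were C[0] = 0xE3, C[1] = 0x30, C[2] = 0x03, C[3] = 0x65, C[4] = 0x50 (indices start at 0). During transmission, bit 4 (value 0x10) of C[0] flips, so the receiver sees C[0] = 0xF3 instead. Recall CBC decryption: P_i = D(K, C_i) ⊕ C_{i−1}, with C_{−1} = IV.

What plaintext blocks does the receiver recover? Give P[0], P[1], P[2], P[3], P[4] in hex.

Only C[0] changed, to 0xF3. In CBC, a change in C_i garbles P_i and flips the same bit in P_{i+1}. Decrypting the received ciphertext:
P[0]: D(K, 0xF3) = 0xE5; 0xE5 ⊕ 0x07 = 0xE2.
P[1]: D(K, 0x30) = 0x26; 0x26 ⊕ 0xF3 = 0xD5.
P[2]: D(K, 0x03) = 0x15; 0x15 ⊕ 0x30 = 0x25.
P[3]: D(K, 0x65) = 0x73; 0x73 ⊕ 0x03 = 0x70.
P[4]: D(K, 0x50) = 0x46; 0x46 ⊕ 0x65 = 0x23.
Blocks that differ from the original plaintext: P[0], P[1].

P[0] = 0xE2, P[1] = 0xD5, P[2] = 0x25, P[3] = 0x70, P[4] = 0x23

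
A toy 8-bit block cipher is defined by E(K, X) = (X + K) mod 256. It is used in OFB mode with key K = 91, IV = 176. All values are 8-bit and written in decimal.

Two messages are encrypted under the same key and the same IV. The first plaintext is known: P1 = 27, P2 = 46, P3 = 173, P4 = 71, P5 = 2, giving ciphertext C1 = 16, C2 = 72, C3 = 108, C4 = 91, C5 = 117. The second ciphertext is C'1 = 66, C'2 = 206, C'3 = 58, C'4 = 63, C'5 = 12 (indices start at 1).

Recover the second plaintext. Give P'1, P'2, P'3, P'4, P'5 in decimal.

In OFB with a reused IV, both messages share the same keystream S_i, so C_i ⊕ C'_i = P_i ⊕ P'_i and thus P'_i = P_i ⊕ C_i ⊕ C'_i.
P'1: 27 ⊕ 16 ⊕ 66 = 73.
P'2: 46 ⊕ 72 ⊕ 206 = 168.
P'3: 173 ⊕ 108 ⊕ 58 = 251.
P'4: 71 ⊕ 91 ⊕ 63 = 35.
P'5: 2 ⊕ 117 ⊕ 12 = 123.

P'1 = 73, P'2 = 168, P'3 = 251, P'4 = 35, P'5 = 123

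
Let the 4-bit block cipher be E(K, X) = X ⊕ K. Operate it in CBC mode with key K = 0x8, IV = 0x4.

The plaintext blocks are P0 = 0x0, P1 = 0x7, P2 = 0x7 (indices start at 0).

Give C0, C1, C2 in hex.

C0 = 0xC, C1 = 0x3, C2 = 0xC

CBC encryption: C_i = E(K, P_i ⊕ C_{i−1}), with C_{−1} = IV.
C0: P0 ⊕ 0x4 = 0x4; E(K, 0x4) = 0xC.
C1: P1 ⊕ 0xC = 0xB; E(K, 0xB) = 0x3.
C2: P2 ⊕ 0x3 = 0x4; E(K, 0x4) = 0xC.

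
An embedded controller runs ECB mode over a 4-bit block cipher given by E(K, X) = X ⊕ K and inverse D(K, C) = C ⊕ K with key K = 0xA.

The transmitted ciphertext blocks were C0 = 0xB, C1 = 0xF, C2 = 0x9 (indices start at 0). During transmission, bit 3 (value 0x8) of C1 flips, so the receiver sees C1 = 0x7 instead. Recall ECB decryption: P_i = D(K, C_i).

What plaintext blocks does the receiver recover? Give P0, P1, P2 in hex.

P0 = 0x1, P1 = 0xD, P2 = 0x3

Only C1 changed, to 0x7. In ECB, a change in C_i affects only P_i. Decrypting the received ciphertext:
P0: D(K, 0xB) = 0x1.
P1: D(K, 0x7) = 0xD.
P2: D(K, 0x9) = 0x3.
Blocks that differ from the original plaintext: P1.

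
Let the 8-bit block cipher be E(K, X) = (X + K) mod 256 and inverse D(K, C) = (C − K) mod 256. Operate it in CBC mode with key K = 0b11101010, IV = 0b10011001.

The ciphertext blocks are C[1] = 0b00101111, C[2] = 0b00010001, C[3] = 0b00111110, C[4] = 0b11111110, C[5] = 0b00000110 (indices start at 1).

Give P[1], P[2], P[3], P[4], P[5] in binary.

CBC decryption: P_i = D(K, C_i) ⊕ C_{i−1}, with C_{0} = IV.
P[1]: D(K, 0b00101111) = 0b01000101; 0b01000101 ⊕ 0b10011001 = 0b11011100.
P[2]: D(K, 0b00010001) = 0b00100111; 0b00100111 ⊕ 0b00101111 = 0b00001000.
P[3]: D(K, 0b00111110) = 0b01010100; 0b01010100 ⊕ 0b00010001 = 0b01000101.
P[4]: D(K, 0b11111110) = 0b00010100; 0b00010100 ⊕ 0b00111110 = 0b00101010.
P[5]: D(K, 0b00000110) = 0b00011100; 0b00011100 ⊕ 0b11111110 = 0b11100010.

P[1] = 0b11011100, P[2] = 0b00001000, P[3] = 0b01000101, P[4] = 0b00101010, P[5] = 0b11100010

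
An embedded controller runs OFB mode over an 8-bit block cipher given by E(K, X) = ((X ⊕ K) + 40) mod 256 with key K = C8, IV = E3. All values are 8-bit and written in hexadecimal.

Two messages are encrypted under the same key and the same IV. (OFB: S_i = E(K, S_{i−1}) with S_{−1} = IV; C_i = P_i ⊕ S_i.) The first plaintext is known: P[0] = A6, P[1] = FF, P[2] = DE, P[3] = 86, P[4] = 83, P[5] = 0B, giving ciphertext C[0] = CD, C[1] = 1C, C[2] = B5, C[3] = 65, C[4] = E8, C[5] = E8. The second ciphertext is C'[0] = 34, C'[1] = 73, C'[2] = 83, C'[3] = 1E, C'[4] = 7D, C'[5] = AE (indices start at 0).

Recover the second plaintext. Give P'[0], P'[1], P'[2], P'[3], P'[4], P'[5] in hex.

P'[0] = 5F, P'[1] = 90, P'[2] = E8, P'[3] = FD, P'[4] = 16, P'[5] = 4D

In OFB with a reused IV, both messages share the same keystream S_i, so C_i ⊕ C'_i = P_i ⊕ P'_i and thus P'_i = P_i ⊕ C_i ⊕ C'_i.
P'[0]: A6 ⊕ CD ⊕ 34 = 5F.
P'[1]: FF ⊕ 1C ⊕ 73 = 90.
P'[2]: DE ⊕ B5 ⊕ 83 = E8.
P'[3]: 86 ⊕ 65 ⊕ 1E = FD.
P'[4]: 83 ⊕ E8 ⊕ 7D = 16.
P'[5]: 0B ⊕ E8 ⊕ AE = 4D.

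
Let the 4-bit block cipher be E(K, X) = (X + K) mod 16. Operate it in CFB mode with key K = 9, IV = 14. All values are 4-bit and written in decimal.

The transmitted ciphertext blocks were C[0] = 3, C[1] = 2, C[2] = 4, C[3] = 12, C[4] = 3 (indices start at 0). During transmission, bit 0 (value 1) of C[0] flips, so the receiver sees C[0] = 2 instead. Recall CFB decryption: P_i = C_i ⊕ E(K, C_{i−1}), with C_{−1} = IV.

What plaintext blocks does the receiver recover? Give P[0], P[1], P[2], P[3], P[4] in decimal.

Only C[0] changed, to 2. In CFB, a change in C_i flips the same bit in P_i and garbles P_{i+1}. Decrypting the received ciphertext:
P[0]: E(K, 14) = 7; 2 ⊕ 7 = 5.
P[1]: E(K, 2) = 11; 2 ⊕ 11 = 9.
P[2]: E(K, 2) = 11; 4 ⊕ 11 = 15.
P[3]: E(K, 4) = 13; 12 ⊕ 13 = 1.
P[4]: E(K, 12) = 5; 3 ⊕ 5 = 6.
Blocks that differ from the original plaintext: P[0], P[1].

P[0] = 5, P[1] = 9, P[2] = 15, P[3] = 1, P[4] = 6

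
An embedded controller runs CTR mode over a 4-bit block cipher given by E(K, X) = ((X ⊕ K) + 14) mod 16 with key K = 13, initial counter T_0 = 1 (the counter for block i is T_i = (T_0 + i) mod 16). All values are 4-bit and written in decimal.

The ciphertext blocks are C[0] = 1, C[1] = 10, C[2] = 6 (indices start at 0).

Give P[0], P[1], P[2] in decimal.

P[0] = 11, P[1] = 7, P[2] = 10

CTR decryption: S_i = E(K, T_i) where T_i is the counter for block i; P_i = C_i ⊕ S_i.
P[0]: T = 1, S = E(K, T) = 10; 1 ⊕ 10 = 11.
P[1]: T = 2, S = E(K, T) = 13; 10 ⊕ 13 = 7.
P[2]: T = 3, S = E(K, T) = 12; 6 ⊕ 12 = 10.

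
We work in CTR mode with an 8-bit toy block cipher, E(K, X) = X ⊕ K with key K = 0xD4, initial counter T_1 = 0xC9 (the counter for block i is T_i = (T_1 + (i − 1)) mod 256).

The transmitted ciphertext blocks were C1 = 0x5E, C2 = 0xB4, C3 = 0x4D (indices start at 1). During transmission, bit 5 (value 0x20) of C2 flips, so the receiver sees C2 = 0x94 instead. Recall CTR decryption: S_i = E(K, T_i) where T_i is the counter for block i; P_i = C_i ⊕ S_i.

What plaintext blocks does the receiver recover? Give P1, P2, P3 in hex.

Only C2 changed, to 0x94. In CTR, a change in C_i flips the same bit in P_i only; the keystream is unaffected. Decrypting the received ciphertext:
P1: T = 0xC9, S = E(K, T) = 0x1D; 0x5E ⊕ 0x1D = 0x43.
P2: T = 0xCA, S = E(K, T) = 0x1E; 0x94 ⊕ 0x1E = 0x8A.
P3: T = 0xCB, S = E(K, T) = 0x1F; 0x4D ⊕ 0x1F = 0x52.
Blocks that differ from the original plaintext: P2.

P1 = 0x43, P2 = 0x8A, P3 = 0x52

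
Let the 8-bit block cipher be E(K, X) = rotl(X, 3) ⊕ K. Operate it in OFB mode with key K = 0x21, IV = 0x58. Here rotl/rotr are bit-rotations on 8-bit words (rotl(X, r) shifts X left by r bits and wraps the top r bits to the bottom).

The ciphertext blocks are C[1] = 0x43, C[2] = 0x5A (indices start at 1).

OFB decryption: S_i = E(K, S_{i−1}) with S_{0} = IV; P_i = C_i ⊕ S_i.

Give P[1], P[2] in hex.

P[1] = 0xA0, P[2] = 0x64

P[1]: S = E(K, 0x58) = 0xE3; 0x43 ⊕ 0xE3 = 0xA0.
P[2]: S = E(K, 0xE3) = 0x3E; 0x5A ⊕ 0x3E = 0x64.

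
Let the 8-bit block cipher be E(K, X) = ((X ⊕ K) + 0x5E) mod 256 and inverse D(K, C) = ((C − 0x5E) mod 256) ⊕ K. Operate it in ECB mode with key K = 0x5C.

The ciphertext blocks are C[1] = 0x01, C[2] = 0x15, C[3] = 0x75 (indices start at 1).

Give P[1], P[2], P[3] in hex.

ECB decryption: P_i = D(K, C_i).
P[1]: D(K, 0x01) = 0xFF.
P[2]: D(K, 0x15) = 0xEB.
P[3]: D(K, 0x75) = 0x4B.

P[1] = 0xFF, P[2] = 0xEB, P[3] = 0x4B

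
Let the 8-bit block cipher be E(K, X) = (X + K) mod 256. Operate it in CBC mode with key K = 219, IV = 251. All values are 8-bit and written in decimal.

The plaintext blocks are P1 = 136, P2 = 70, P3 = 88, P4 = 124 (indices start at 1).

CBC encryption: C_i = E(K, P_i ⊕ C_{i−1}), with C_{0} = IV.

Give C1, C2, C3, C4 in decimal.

C1 = 78, C2 = 227, C3 = 150, C4 = 197

C1: P1 ⊕ 251 = 115; E(K, 115) = 78.
C2: P2 ⊕ 78 = 8; E(K, 8) = 227.
C3: P3 ⊕ 227 = 187; E(K, 187) = 150.
C4: P4 ⊕ 150 = 234; E(K, 234) = 197.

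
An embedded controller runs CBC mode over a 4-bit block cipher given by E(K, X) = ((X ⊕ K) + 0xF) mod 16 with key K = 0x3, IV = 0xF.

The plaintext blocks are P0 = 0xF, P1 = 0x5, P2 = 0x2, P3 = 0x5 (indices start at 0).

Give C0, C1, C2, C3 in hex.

C0 = 0x2, C1 = 0x3, C2 = 0x1, C3 = 0x6

CBC encryption: C_i = E(K, P_i ⊕ C_{i−1}), with C_{−1} = IV.
C0: P0 ⊕ 0xF = 0x0; E(K, 0x0) = 0x2.
C1: P1 ⊕ 0x2 = 0x7; E(K, 0x7) = 0x3.
C2: P2 ⊕ 0x3 = 0x1; E(K, 0x1) = 0x1.
C3: P3 ⊕ 0x1 = 0x4; E(K, 0x4) = 0x6.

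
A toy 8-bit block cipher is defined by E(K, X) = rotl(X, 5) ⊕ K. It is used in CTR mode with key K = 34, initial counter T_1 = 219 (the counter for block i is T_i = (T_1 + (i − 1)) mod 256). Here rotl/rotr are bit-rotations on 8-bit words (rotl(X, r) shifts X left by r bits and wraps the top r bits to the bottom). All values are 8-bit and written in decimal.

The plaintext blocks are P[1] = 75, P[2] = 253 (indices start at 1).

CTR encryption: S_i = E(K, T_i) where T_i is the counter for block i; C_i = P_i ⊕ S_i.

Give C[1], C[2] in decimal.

C[1] = 18, C[2] = 68

C[1]: T = 219, S = E(K, T) = 89; 75 ⊕ 89 = 18.
C[2]: T = 220, S = E(K, T) = 185; 253 ⊕ 185 = 68.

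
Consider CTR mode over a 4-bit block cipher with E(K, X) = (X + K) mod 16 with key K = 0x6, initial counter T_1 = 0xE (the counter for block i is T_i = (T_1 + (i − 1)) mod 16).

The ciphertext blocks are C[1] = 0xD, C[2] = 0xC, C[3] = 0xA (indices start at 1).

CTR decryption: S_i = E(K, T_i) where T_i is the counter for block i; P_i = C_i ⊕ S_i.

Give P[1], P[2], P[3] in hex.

P[1]: T = 0xE, S = E(K, T) = 0x4; 0xD ⊕ 0x4 = 0x9.
P[2]: T = 0xF, S = E(K, T) = 0x5; 0xC ⊕ 0x5 = 0x9.
P[3]: T = 0x0, S = E(K, T) = 0x6; 0xA ⊕ 0x6 = 0xC.

P[1] = 0x9, P[2] = 0x9, P[3] = 0xC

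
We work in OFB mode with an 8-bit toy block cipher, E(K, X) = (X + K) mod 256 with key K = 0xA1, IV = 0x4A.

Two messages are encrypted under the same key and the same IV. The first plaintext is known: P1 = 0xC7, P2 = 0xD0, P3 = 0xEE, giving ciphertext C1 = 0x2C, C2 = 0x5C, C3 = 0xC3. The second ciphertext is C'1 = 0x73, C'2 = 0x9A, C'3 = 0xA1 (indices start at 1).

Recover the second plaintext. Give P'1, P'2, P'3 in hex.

P'1 = 0x98, P'2 = 0x16, P'3 = 0x8C

In OFB with a reused IV, both messages share the same keystream S_i, so C_i ⊕ C'_i = P_i ⊕ P'_i and thus P'_i = P_i ⊕ C_i ⊕ C'_i.
P'1: 0xC7 ⊕ 0x2C ⊕ 0x73 = 0x98.
P'2: 0xD0 ⊕ 0x5C ⊕ 0x9A = 0x16.
P'3: 0xEE ⊕ 0xC3 ⊕ 0xA1 = 0x8C.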